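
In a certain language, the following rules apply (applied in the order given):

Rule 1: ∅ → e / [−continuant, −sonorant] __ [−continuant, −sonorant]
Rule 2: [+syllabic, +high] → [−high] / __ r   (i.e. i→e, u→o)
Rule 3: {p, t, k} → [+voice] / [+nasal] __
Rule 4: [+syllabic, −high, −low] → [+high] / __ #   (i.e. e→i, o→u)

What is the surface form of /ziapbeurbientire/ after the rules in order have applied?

Rule 1 (stop-cluster e-epenthesis): /p/ and /b/ form a stop–stop cluster, so [e] is inserted between them. /ziapbeurbientire/ → ziapebeurbientire.
Rule 2 (pre-rhotic lowering): /u/ is a high vowel immediately before /r/, so it lowers to [o]. /i/ is a high vowel immediately before /r/, so it lowers to [e]. /ziapebeurbientire/ → ziapebeorbientere.
Rule 3 (post-nasal voicing): /t/ is a voiceless stop immediately after the nasal /n/, so it voices to [d]. /ziapebeorbientere/ → ziapebeorbiendere.
Rule 4 (final vowel raising): /e/ is a mid vowel in word-final position, so it raises to [i]. /ziapebeorbiendere/ → ziapebeorbienderi.

ziapebeorbienderi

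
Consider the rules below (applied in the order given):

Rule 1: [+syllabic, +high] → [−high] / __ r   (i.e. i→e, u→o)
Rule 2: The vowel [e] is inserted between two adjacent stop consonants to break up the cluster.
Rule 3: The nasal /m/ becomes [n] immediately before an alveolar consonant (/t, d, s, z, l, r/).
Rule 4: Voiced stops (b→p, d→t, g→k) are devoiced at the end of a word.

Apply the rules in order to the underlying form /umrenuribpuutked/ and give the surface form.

Rule 1 (pre-rhotic lowering): /u/ is a high vowel immediately before /r/, so it lowers to [o]. /umrenuribpuutked/ → umrenoribpuutked.
Rule 2 (stop-cluster e-epenthesis): /b/ and /p/ form a stop–stop cluster, so [e] is inserted between them. /t/ and /k/ form a stop–stop cluster, so [e] is inserted between them. /umrenoribpuutked/ → umrenoribepuuteked.
Rule 3 (nasal place assimilation): /m/ precedes the alveolar consonant /r/, so it assimilates in place to [n]. /umrenoribepuuteked/ → unrenoribepuuteked.
Rule 4 (final devoicing): /d/ is a voiced stop in word-final position, so it devoices to [t]. /unrenoribepuuteked/ → unrenoribepuuteket.

unrenoribepuuteket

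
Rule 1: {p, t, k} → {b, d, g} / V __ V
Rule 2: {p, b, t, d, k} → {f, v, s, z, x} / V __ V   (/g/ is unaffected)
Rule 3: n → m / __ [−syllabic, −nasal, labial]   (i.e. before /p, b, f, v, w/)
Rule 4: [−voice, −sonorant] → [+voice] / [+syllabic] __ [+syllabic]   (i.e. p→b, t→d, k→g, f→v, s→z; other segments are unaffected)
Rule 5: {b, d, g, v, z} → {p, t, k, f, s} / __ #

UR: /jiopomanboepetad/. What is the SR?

Rule 1 (intervocalic voicing): /p/ is a voiceless stop between vowels /o/ and /o/, so it voices to [b]. /p/ is a voiceless stop between vowels /e/ and /e/, so it voices to [b]. /t/ is a voiceless stop between vowels /e/ and /a/, so it voices to [d]. /jiopomanboepetad/ → jiobomanboebedad.
Rule 2 (intervocalic spirantization): /b/ is a stop between vowels /o/ and /o/, so it spirantizes to the fricative [v]. /b/ is a stop between vowels /e/ and /e/, so it spirantizes to the fricative [v]. /d/ is a stop between vowels /e/ and /a/, so it spirantizes to the fricative [z]. /jiobomanboebedad/ → jiovomanboevezad.
Rule 3 (nasal place assimilation): /n/ precedes the labial consonant /b/, so it assimilates in place to [m]. /jiovomanboevezad/ → jiovomamboevezad.
Rule 4 (intervocalic voicing): no segment meets the environment; /jiovomamboevezad/ is unchanged.
Rule 5 (final devoicing): /d/ is a voiced obstruent in word-final position, so it devoices to [t]. /jiovomamboevezad/ → jiovomamboevezat.

jiovomamboevezat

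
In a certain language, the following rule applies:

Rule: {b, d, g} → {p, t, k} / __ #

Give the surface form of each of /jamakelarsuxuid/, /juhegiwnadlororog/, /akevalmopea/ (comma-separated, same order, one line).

jamakelarsuxuit, juhegiwnadlororok, akevalmopea

/jamakelarsuxuid/: /d/ is a voiced stop in word-final position, so it devoices to [t]. → [jamakelarsuxuit].
/juhegiwnadlororog/: /g/ is a voiced stop in word-final position, so it devoices to [k]. → [juhegiwnadlororok].
/akevalmopea/: the rule's environment is not met; surfaces unchanged as [akevalmopea].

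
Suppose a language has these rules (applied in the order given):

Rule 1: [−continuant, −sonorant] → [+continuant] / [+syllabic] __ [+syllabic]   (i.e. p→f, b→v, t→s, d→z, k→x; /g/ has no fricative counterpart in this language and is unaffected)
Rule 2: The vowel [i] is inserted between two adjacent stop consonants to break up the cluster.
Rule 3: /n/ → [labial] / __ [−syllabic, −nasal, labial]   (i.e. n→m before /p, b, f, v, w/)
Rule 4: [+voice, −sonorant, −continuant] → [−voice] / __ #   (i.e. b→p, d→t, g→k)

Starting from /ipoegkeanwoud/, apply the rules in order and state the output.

Rule 1 (intervocalic spirantization): /p/ is a stop between vowels /i/ and /o/, so it spirantizes to the fricative [f]. /ipoegkeanwoud/ → ifoegkeanwoud.
Rule 2 (stop-cluster i-epenthesis): /g/ and /k/ form a stop–stop cluster, so [i] is inserted between them. /ifoegkeanwoud/ → ifoegikeanwoud.
Rule 3 (nasal place assimilation): /n/ precedes the labial consonant /w/, so it assimilates in place to [m]. /ifoegikeanwoud/ → ifoegikeamwoud.
Rule 4 (final devoicing): /d/ is a voiced stop in word-final position, so it devoices to [t]. /ifoegikeamwoud/ → ifoegikeamwout.

ifoegikeamwout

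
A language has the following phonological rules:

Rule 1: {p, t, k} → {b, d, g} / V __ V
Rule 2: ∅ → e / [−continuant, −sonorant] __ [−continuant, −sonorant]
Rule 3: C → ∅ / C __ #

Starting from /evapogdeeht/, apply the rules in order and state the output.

Rule 1 (intervocalic voicing): /p/ is a voiceless stop between vowels /a/ and /o/, so it voices to [b]. /evapogdeeht/ → evabogdeeht.
Rule 2 (stop-cluster e-epenthesis): /g/ and /d/ form a stop–stop cluster, so [e] is inserted between them. /evabogdeeht/ → evabogedeeht.
Rule 3 (final cluster simplification): /t/ is the second consonant of a word-final cluster /ht/, so it deletes. /evabogedeeht/ → evabogedeeh.

evabogedeeh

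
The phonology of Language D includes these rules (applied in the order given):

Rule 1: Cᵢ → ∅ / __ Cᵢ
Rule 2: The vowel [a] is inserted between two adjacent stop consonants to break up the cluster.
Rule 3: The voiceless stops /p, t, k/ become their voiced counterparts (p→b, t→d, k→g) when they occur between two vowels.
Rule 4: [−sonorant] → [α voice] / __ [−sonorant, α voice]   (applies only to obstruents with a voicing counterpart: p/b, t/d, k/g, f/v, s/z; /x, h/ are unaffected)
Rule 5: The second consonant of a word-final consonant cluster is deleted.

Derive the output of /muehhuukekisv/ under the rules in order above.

muehuugegiz

Rule 1 (degemination): /hh/ is a geminate; the first /h/ deletes. /muehhuukekisv/ → muehuukekisv.
Rule 2 (stop-cluster a-epenthesis): no segment meets the environment; /muehuukekisv/ is unchanged.
Rule 3 (intervocalic voicing): /k/ is a voiceless stop between vowels /u/ and /e/, so it voices to [g]. /k/ is a voiceless stop between vowels /e/ and /i/, so it voices to [g]. /muehuukekisv/ → muehuugegisv.
Rule 4 (regressive voicing assimilation): /s/ precedes the voiced obstruent /v/, so it voices to [z] by assimilation. /muehuugegisv/ → muehuugegizv.
Rule 5 (final cluster simplification): /v/ is the second consonant of a word-final cluster /zv/, so it deletes. /muehuugegizv/ → muehuugegiz.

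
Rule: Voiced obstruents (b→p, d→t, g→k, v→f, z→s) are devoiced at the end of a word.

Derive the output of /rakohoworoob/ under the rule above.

rakohoworoop

/b/ is a voiced obstruent in word-final position, so it devoices to [p].
Surface form: [rakohoworoop].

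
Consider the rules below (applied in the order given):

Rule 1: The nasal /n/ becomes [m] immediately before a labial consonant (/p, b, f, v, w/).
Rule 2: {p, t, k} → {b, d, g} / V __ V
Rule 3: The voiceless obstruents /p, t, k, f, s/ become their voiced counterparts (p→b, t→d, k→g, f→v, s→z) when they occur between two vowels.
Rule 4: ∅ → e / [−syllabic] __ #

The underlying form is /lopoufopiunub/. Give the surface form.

lobouvobiunube

Rule 1 (nasal place assimilation): no segment meets the environment; /lopoufopiunub/ is unchanged.
Rule 2 (intervocalic voicing): /p/ is a voiceless stop between vowels /o/ and /o/, so it voices to [b]. /p/ is a voiceless stop between vowels /o/ and /i/, so it voices to [b]. /lopoufopiunub/ → loboufobiunub.
Rule 3 (intervocalic voicing): /f/ is a voiceless obstruent between vowels /u/ and /o/, so it voices to [v]. /loboufobiunub/ → lobouvobiunub.
Rule 4 (final e-epenthesis): the form ends in the consonant /b/, so [e] is inserted word-finally. /lobouvobiunub/ → lobouvobiunube.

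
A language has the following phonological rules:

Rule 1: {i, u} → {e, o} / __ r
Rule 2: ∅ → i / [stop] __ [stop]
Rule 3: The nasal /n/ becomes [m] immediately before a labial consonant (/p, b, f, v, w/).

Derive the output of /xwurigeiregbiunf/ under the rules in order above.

Rule 1 (pre-rhotic lowering): /u/ is a high vowel immediately before /r/, so it lowers to [o]. /i/ is a high vowel immediately before /r/, so it lowers to [e]. /xwurigeiregbiunf/ → xworigeeregbiunf.
Rule 2 (stop-cluster i-epenthesis): /g/ and /b/ form a stop–stop cluster, so [i] is inserted between them. /xworigeeregbiunf/ → xworigeeregibiunf.
Rule 3 (nasal place assimilation): /n/ precedes the labial consonant /f/, so it assimilates in place to [m]. /xworigeeregibiunf/ → xworigeeregibiumf.

xworigeeregibiumf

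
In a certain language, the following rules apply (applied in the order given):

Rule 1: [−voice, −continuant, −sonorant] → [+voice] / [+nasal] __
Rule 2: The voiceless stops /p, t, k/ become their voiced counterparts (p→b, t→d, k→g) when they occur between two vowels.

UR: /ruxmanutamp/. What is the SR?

Rule 1 (post-nasal voicing): /p/ is a voiceless stop immediately after the nasal /m/, so it voices to [b]. /ruxmanutamp/ → ruxmanutamb.
Rule 2 (intervocalic voicing): /t/ is a voiceless stop between vowels /u/ and /a/, so it voices to [d]. /ruxmanutamb/ → ruxmanudamb.

ruxmanudamb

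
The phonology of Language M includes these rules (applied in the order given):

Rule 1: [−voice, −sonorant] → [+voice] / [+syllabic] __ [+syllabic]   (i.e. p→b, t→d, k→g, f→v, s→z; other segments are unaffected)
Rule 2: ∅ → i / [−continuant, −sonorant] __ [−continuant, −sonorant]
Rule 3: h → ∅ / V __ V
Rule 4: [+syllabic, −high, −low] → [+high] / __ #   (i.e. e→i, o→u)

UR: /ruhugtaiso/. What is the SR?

ruugitaizu

Rule 1 (intervocalic voicing): /s/ is a voiceless obstruent between vowels /i/ and /o/, so it voices to [z]. /ruhugtaiso/ → ruhugtaizo.
Rule 2 (stop-cluster i-epenthesis): /g/ and /t/ form a stop–stop cluster, so [i] is inserted between them. /ruhugtaizo/ → ruhugitaizo.
Rule 3 (intervocalic h-deletion): /h/ occurs between vowels /u/ and /u/, so it deletes. /ruhugitaizo/ → ruugitaizo.
Rule 4 (final vowel raising): /o/ is a mid vowel in word-final position, so it raises to [u]. /ruugitaizo/ → ruugitaizu.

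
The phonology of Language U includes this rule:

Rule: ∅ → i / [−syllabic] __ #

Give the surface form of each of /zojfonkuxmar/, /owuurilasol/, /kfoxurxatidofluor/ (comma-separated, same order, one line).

/zojfonkuxmar/: the form ends in the consonant /r/, so [i] is inserted word-finally. → [zojfonkuxmari].
/owuurilasol/: the form ends in the consonant /l/, so [i] is inserted word-finally. → [owuurilasoli].
/kfoxurxatidofluor/: the form ends in the consonant /r/, so [i] is inserted word-finally. → [kfoxurxatidofluori].

zojfonkuxmari, owuurilasoli, kfoxurxatidofluori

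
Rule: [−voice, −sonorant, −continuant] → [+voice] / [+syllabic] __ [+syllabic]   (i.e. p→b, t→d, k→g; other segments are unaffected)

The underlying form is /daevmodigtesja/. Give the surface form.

No segment of /daevmodigtesja/ meets the structural description of the rule, so the form surfaces unchanged.

daevmodigtesja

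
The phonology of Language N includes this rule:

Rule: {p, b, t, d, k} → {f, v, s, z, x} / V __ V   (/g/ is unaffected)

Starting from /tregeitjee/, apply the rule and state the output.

No segment of /tregeitjee/ meets the structural description of the rule, so the form surfaces unchanged.

tregeitjee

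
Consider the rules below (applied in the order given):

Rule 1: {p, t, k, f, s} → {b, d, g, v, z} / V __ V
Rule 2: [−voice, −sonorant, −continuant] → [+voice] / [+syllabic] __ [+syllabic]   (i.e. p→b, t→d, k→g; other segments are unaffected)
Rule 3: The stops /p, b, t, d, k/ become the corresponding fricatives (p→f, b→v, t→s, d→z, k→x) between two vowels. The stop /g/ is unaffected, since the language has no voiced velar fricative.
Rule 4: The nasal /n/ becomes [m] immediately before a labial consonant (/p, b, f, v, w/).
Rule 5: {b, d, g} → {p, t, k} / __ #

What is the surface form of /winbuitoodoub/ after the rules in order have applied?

Rule 1 (intervocalic voicing): /t/ is a voiceless obstruent between vowels /i/ and /o/, so it voices to [d]. /winbuitoodoub/ → winbuidoodoub.
Rule 2 (intervocalic voicing): no segment meets the environment; /winbuidoodoub/ is unchanged.
Rule 3 (intervocalic spirantization): /d/ is a stop between vowels /i/ and /o/, so it spirantizes to the fricative [z]. /d/ is a stop between vowels /o/ and /o/, so it spirantizes to the fricative [z]. /winbuidoodoub/ → winbuizoozoub.
Rule 4 (nasal place assimilation): /n/ precedes the labial consonant /b/, so it assimilates in place to [m]. /winbuizoozoub/ → wimbuizoozoub.
Rule 5 (final devoicing): /b/ is a voiced stop in word-final position, so it devoices to [p]. /wimbuizoozoub/ → wimbuizoozoup.

wimbuizoozoup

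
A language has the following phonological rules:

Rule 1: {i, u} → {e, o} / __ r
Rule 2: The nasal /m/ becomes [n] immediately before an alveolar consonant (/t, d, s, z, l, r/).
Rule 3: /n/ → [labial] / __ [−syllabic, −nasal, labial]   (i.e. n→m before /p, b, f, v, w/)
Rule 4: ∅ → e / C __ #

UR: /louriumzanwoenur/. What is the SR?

looriunzamwoenore

Rule 1 (pre-rhotic lowering): /u/ is a high vowel immediately before /r/, so it lowers to [o]. /u/ is a high vowel immediately before /r/, so it lowers to [o]. /louriumzanwoenur/ → looriumzanwoenor.
Rule 2 (nasal place assimilation): /m/ precedes the alveolar consonant /z/, so it assimilates in place to [n]. /looriumzanwoenor/ → looriunzanwoenor.
Rule 3 (nasal place assimilation): /n/ precedes the labial consonant /w/, so it assimilates in place to [m]. /looriunzanwoenor/ → looriunzamwoenor.
Rule 4 (final e-epenthesis): the form ends in the consonant /r/, so [e] is inserted word-finally. /looriunzamwoenor/ → looriunzamwoenore.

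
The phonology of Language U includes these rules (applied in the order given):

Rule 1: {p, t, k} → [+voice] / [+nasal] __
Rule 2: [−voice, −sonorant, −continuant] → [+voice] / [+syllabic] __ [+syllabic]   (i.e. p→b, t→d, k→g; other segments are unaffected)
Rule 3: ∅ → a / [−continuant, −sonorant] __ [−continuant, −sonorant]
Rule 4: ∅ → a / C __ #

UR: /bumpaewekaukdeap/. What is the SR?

Rule 1 (post-nasal voicing): /p/ is a voiceless stop immediately after the nasal /m/, so it voices to [b]. /bumpaewekaukdeap/ → bumbaewekaukdeap.
Rule 2 (intervocalic voicing): /k/ is a voiceless stop between vowels /e/ and /a/, so it voices to [g]. /bumbaewekaukdeap/ → bumbaewegaukdeap.
Rule 3 (stop-cluster a-epenthesis): /k/ and /d/ form a stop–stop cluster, so [a] is inserted between them. /bumbaewegaukdeap/ → bumbaewegaukadeap.
Rule 4 (final a-epenthesis): the form ends in the consonant /p/, so [a] is inserted word-finally. /bumbaewegaukadeap/ → bumbaewegaukadeapa.

bumbaewegaukadeapa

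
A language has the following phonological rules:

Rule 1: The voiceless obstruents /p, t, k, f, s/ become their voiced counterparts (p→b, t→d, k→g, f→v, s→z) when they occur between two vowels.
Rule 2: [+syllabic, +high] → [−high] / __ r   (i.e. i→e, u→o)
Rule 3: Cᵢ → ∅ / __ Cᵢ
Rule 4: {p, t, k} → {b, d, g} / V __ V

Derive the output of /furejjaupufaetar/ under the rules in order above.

forejaubuvaedar

Rule 1 (intervocalic voicing): /p/ is a voiceless obstruent between vowels /u/ and /u/, so it voices to [b]. /f/ is a voiceless obstruent between vowels /u/ and /a/, so it voices to [v]. /t/ is a voiceless obstruent between vowels /e/ and /a/, so it voices to [d]. /furejjaupufaetar/ → furejjaubuvaedar.
Rule 2 (pre-rhotic lowering): /u/ is a high vowel immediately before /r/, so it lowers to [o]. /furejjaubuvaedar/ → forejjaubuvaedar.
Rule 3 (degemination): /jj/ is a geminate; the first /j/ deletes. /forejjaubuvaedar/ → forejaubuvaedar.
Rule 4 (intervocalic voicing): no segment meets the environment; /forejaubuvaedar/ is unchanged.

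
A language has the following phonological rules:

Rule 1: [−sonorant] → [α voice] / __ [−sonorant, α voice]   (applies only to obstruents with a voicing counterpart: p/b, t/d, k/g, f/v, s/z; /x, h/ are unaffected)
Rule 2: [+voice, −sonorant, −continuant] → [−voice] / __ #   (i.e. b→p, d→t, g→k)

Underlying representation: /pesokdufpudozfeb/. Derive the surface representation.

Rule 1 (regressive voicing assimilation): /k/ precedes the voiced obstruent /d/, so it voices to [g] by assimilation. /z/ precedes the voiceless obstruent /f/, so it devoices to [s] by assimilation. /pesokdufpudozfeb/ → pesogdufpudosfeb.
Rule 2 (final devoicing): /b/ is a voiced stop in word-final position, so it devoices to [p]. /pesogdufpudosfeb/ → pesogdufpudosfep.

pesogdufpudosfep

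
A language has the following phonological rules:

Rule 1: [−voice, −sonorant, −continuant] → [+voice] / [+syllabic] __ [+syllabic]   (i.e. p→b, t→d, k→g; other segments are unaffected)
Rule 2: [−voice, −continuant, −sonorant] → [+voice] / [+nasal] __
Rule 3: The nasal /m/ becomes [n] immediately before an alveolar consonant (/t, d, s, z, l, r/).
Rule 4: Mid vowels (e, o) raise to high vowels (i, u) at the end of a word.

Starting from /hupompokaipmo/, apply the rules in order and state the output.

hubombogaipmu

Rule 1 (intervocalic voicing): /p/ is a voiceless stop between vowels /u/ and /o/, so it voices to [b]. /k/ is a voiceless stop between vowels /o/ and /a/, so it voices to [g]. /hupompokaipmo/ → hubompogaipmo.
Rule 2 (post-nasal voicing): /p/ is a voiceless stop immediately after the nasal /m/, so it voices to [b]. /hubompogaipmo/ → hubombogaipmo.
Rule 3 (nasal place assimilation): no segment meets the environment; /hubombogaipmo/ is unchanged.
Rule 4 (final vowel raising): /o/ is a mid vowel in word-final position, so it raises to [u]. /hubombogaipmo/ → hubombogaipmu.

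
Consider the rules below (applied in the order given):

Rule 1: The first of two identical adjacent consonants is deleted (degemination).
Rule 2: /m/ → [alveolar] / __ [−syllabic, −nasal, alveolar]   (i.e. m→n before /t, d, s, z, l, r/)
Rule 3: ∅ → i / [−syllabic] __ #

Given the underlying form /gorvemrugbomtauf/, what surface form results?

gorvenrugbontaufi

Rule 1 (degemination): no segment meets the environment; /gorvemrugbomtauf/ is unchanged.
Rule 2 (nasal place assimilation): /m/ precedes the alveolar consonant /r/, so it assimilates in place to [n]. /m/ precedes the alveolar consonant /t/, so it assimilates in place to [n]. /gorvemrugbomtauf/ → gorvenrugbontauf.
Rule 3 (final i-epenthesis): the form ends in the consonant /f/, so [i] is inserted word-finally. /gorvenrugbontauf/ → gorvenrugbontaufi.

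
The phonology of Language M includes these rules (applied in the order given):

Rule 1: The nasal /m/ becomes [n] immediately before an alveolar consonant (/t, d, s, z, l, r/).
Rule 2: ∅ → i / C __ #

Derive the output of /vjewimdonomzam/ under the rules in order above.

vjewindononzami

Rule 1 (nasal place assimilation): /m/ precedes the alveolar consonant /d/, so it assimilates in place to [n]. /m/ precedes the alveolar consonant /z/, so it assimilates in place to [n]. /vjewimdonomzam/ → vjewindononzam.
Rule 2 (final i-epenthesis): the form ends in the consonant /m/, so [i] is inserted word-finally. /vjewindononzam/ → vjewindononzami.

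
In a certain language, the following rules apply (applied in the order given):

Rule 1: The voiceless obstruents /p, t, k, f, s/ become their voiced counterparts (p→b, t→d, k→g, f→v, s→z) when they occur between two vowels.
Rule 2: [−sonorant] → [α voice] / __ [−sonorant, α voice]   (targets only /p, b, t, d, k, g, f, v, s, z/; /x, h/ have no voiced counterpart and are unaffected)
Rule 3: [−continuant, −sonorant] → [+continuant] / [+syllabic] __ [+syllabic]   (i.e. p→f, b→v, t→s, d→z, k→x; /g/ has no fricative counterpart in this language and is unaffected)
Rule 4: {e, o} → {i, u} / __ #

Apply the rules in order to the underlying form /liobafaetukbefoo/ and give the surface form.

liovavaezugbevou

Rule 1 (intervocalic voicing): /f/ is a voiceless obstruent between vowels /a/ and /a/, so it voices to [v]. /t/ is a voiceless obstruent between vowels /e/ and /u/, so it voices to [d]. /f/ is a voiceless obstruent between vowels /e/ and /o/, so it voices to [v]. /liobafaetukbefoo/ → liobavaedukbevoo.
Rule 2 (regressive voicing assimilation): /k/ precedes the voiced obstruent /b/, so it voices to [g] by assimilation. /liobavaedukbevoo/ → liobavaedugbevoo.
Rule 3 (intervocalic spirantization): /b/ is a stop between vowels /o/ and /a/, so it spirantizes to the fricative [v]. /d/ is a stop between vowels /e/ and /u/, so it spirantizes to the fricative [z]. /liobavaedugbevoo/ → liovavaezugbevoo.
Rule 4 (final vowel raising): /o/ is a mid vowel in word-final position, so it raises to [u]. /liovavaezugbevoo/ → liovavaezugbevou.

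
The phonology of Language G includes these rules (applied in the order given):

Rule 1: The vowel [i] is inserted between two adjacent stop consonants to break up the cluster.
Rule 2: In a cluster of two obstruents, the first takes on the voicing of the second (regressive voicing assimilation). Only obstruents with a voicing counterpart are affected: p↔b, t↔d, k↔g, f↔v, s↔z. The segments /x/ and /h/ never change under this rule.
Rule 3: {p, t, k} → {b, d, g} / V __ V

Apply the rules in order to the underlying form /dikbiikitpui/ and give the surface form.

digibiigidibui

Rule 1 (stop-cluster i-epenthesis): /k/ and /b/ form a stop–stop cluster, so [i] is inserted between them. /t/ and /p/ form a stop–stop cluster, so [i] is inserted between them. /dikbiikitpui/ → dikibiikitipui.
Rule 2 (regressive voicing assimilation): no segment meets the environment; /dikibiikitipui/ is unchanged.
Rule 3 (intervocalic voicing): /k/ is a voiceless stop between vowels /i/ and /i/, so it voices to [g]. /k/ is a voiceless stop between vowels /i/ and /i/, so it voices to [g]. /t/ is a voiceless stop between vowels /i/ and /i/, so it voices to [d]. /p/ is a voiceless stop between vowels /i/ and /u/, so it voices to [b]. /dikibiikitipui/ → digibiigidibui.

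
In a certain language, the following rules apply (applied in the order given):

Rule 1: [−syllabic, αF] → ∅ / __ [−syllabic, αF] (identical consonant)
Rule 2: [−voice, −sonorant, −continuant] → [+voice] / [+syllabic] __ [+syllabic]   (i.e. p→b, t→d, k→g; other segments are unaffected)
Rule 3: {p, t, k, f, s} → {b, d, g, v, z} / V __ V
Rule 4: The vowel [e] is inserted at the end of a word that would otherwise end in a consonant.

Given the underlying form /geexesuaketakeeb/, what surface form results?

geexezuagedageebe

Rule 1 (degemination): no segment meets the environment; /geexesuaketakeeb/ is unchanged.
Rule 2 (intervocalic voicing): /k/ is a voiceless stop between vowels /a/ and /e/, so it voices to [g]. /t/ is a voiceless stop between vowels /e/ and /a/, so it voices to [d]. /k/ is a voiceless stop between vowels /a/ and /e/, so it voices to [g]. /geexesuaketakeeb/ → geexesuagedageeb.
Rule 3 (intervocalic voicing): /s/ is a voiceless obstruent between vowels /e/ and /u/, so it voices to [z]. /geexesuagedageeb/ → geexezuagedageeb.
Rule 4 (final e-epenthesis): the form ends in the consonant /b/, so [e] is inserted word-finally. /geexezuagedageeb/ → geexezuagedageebe.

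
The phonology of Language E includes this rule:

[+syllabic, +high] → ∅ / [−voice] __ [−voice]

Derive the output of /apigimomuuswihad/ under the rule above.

apigimomuuswihad

No segment of /apigimomuuswihad/ meets the structural description of the rule, so the form surfaces unchanged.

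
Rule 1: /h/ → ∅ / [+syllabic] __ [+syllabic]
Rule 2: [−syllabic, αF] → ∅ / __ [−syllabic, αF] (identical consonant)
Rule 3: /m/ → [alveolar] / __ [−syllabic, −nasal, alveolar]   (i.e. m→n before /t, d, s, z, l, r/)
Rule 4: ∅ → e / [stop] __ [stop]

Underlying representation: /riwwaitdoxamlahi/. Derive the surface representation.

riwaitedoxanlai

Rule 1 (intervocalic h-deletion): /h/ occurs between vowels /a/ and /i/, so it deletes. /riwwaitdoxamlahi/ → riwwaitdoxamlai.
Rule 2 (degemination): /ww/ is a geminate; the first /w/ deletes. /riwwaitdoxamlai/ → riwaitdoxamlai.
Rule 3 (nasal place assimilation): /m/ precedes the alveolar consonant /l/, so it assimilates in place to [n]. /riwaitdoxamlai/ → riwaitdoxanlai.
Rule 4 (stop-cluster e-epenthesis): /t/ and /d/ form a stop–stop cluster, so [e] is inserted between them. /riwaitdoxanlai/ → riwaitedoxanlai.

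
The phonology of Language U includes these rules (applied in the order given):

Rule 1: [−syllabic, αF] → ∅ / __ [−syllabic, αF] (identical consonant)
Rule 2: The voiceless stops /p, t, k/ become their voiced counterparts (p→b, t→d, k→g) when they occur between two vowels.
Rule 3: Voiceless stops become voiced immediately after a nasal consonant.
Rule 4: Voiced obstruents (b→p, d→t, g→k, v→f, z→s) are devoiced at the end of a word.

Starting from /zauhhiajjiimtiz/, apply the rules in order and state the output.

Rule 1 (degemination): /hh/ is a geminate; the first /h/ deletes. /jj/ is a geminate; the first /j/ deletes. /zauhhiajjiimtiz/ → zauhiajiimtiz.
Rule 2 (intervocalic voicing): no segment meets the environment; /zauhiajiimtiz/ is unchanged.
Rule 3 (post-nasal voicing): /t/ is a voiceless stop immediately after the nasal /m/, so it voices to [d]. /zauhiajiimtiz/ → zauhiajiimdiz.
Rule 4 (final devoicing): /z/ is a voiced obstruent in word-final position, so it devoices to [s]. /zauhiajiimdiz/ → zauhiajiimdis.

zauhiajiimdis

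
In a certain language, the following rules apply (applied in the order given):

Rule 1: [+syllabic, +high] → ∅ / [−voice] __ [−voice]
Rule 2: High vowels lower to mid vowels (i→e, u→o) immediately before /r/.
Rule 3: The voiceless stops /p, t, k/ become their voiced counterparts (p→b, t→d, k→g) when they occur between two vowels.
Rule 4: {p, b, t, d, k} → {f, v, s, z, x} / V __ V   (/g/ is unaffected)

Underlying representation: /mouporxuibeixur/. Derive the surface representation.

Rule 1 (high vowel syncope): no segment meets the environment; /mouporxuibeixur/ is unchanged.
Rule 2 (pre-rhotic lowering): /u/ is a high vowel immediately before /r/, so it lowers to [o]. /mouporxuibeixur/ → mouporxuibeixor.
Rule 3 (intervocalic voicing): /p/ is a voiceless stop between vowels /u/ and /o/, so it voices to [b]. /mouporxuibeixor/ → mouborxuibeixor.
Rule 4 (intervocalic spirantization): /b/ is a stop between vowels /u/ and /o/, so it spirantizes to the fricative [v]. /b/ is a stop between vowels /i/ and /e/, so it spirantizes to the fricative [v]. /mouborxuibeixor/ → mouvorxuiveixor.

mouvorxuiveixor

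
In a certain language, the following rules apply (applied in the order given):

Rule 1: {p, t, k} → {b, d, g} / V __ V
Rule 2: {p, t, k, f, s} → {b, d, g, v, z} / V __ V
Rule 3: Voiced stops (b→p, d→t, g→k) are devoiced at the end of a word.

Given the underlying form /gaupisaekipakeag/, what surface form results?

gaubizaegibageak

Rule 1 (intervocalic voicing): /p/ is a voiceless stop between vowels /u/ and /i/, so it voices to [b]. /k/ is a voiceless stop between vowels /e/ and /i/, so it voices to [g]. /p/ is a voiceless stop between vowels /i/ and /a/, so it voices to [b]. /k/ is a voiceless stop between vowels /a/ and /e/, so it voices to [g]. /gaupisaekipakeag/ → gaubisaegibageag.
Rule 2 (intervocalic voicing): /s/ is a voiceless obstruent between vowels /i/ and /a/, so it voices to [z]. /gaubisaegibageag/ → gaubizaegibageag.
Rule 3 (final devoicing): /g/ is a voiced stop in word-final position, so it devoices to [k]. /gaubizaegibageag/ → gaubizaegibageak.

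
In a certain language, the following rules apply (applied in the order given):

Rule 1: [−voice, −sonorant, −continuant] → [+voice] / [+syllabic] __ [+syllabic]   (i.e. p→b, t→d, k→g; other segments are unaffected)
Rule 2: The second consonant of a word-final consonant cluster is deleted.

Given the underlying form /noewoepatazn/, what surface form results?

Rule 1 (intervocalic voicing): /p/ is a voiceless stop between vowels /e/ and /a/, so it voices to [b]. /t/ is a voiceless stop between vowels /a/ and /a/, so it voices to [d]. /noewoepatazn/ → noewoebadazn.
Rule 2 (final cluster simplification): /n/ is the second consonant of a word-final cluster /zn/, so it deletes. /noewoebadazn/ → noewoebadaz.

noewoebadaz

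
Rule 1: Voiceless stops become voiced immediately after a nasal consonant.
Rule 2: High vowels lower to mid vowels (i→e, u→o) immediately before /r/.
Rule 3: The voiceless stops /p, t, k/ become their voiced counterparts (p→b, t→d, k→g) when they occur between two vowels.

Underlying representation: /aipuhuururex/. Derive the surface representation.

aibuhuororex

Rule 1 (post-nasal voicing): no segment meets the environment; /aipuhuururex/ is unchanged.
Rule 2 (pre-rhotic lowering): /u/ is a high vowel immediately before /r/, so it lowers to [o]. /u/ is a high vowel immediately before /r/, so it lowers to [o]. /aipuhuururex/ → aipuhuororex.
Rule 3 (intervocalic voicing): /p/ is a voiceless stop between vowels /i/ and /u/, so it voices to [b]. /aipuhuororex/ → aibuhuororex.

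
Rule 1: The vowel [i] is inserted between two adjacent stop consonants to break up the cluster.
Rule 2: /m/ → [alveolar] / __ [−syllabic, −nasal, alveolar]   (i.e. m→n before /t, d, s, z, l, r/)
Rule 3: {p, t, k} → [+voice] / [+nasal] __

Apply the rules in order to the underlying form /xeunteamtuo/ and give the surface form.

xeundeanduo

Rule 1 (stop-cluster i-epenthesis): no segment meets the environment; /xeunteamtuo/ is unchanged.
Rule 2 (nasal place assimilation): /m/ precedes the alveolar consonant /t/, so it assimilates in place to [n]. /xeunteamtuo/ → xeunteantuo.
Rule 3 (post-nasal voicing): /t/ is a voiceless stop immediately after the nasal /n/, so it voices to [d]. /t/ is a voiceless stop immediately after the nasal /n/, so it voices to [d]. /xeunteantuo/ → xeundeanduo.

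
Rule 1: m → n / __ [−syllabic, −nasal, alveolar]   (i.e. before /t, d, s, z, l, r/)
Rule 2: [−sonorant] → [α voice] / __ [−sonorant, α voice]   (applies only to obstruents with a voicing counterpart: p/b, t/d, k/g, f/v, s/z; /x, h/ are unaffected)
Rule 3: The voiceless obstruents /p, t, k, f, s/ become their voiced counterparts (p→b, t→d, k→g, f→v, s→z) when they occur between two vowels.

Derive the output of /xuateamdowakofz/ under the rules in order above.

Rule 1 (nasal place assimilation): /m/ precedes the alveolar consonant /d/, so it assimilates in place to [n]. /xuateamdowakofz/ → xuateandowakofz.
Rule 2 (regressive voicing assimilation): /f/ precedes the voiced obstruent /z/, so it voices to [v] by assimilation. /xuateandowakofz/ → xuateandowakovz.
Rule 3 (intervocalic voicing): /t/ is a voiceless obstruent between vowels /a/ and /e/, so it voices to [d]. /k/ is a voiceless obstruent between vowels /a/ and /o/, so it voices to [g]. /xuateandowakovz/ → xuadeandowagovz.

xuadeandowagovz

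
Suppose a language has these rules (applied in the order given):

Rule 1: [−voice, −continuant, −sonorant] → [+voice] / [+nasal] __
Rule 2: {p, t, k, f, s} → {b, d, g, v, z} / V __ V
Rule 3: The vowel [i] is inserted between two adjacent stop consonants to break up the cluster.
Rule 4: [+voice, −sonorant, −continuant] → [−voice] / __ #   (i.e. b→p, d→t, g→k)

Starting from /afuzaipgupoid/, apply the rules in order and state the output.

avuzaipiguboit

Rule 1 (post-nasal voicing): no segment meets the environment; /afuzaipgupoid/ is unchanged.
Rule 2 (intervocalic voicing): /f/ is a voiceless obstruent between vowels /a/ and /u/, so it voices to [v]. /p/ is a voiceless obstruent between vowels /u/ and /o/, so it voices to [b]. /afuzaipgupoid/ → avuzaipguboid.
Rule 3 (stop-cluster i-epenthesis): /p/ and /g/ form a stop–stop cluster, so [i] is inserted between them. /avuzaipguboid/ → avuzaipiguboid.
Rule 4 (final devoicing): /d/ is a voiced stop in word-final position, so it devoices to [t]. /avuzaipiguboid/ → avuzaipiguboit.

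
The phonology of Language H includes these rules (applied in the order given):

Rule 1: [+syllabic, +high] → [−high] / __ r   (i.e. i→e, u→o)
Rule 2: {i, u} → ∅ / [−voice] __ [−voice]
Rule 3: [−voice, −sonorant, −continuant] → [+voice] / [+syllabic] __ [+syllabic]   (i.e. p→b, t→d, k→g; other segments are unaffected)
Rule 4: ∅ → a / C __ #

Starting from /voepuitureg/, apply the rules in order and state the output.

voebuidorega

Rule 1 (pre-rhotic lowering): /u/ is a high vowel immediately before /r/, so it lowers to [o]. /voepuitureg/ → voepuitoreg.
Rule 2 (high vowel syncope): no segment meets the environment; /voepuitoreg/ is unchanged.
Rule 3 (intervocalic voicing): /p/ is a voiceless stop between vowels /e/ and /u/, so it voices to [b]. /t/ is a voiceless stop between vowels /i/ and /o/, so it voices to [d]. /voepuitoreg/ → voebuidoreg.
Rule 4 (final a-epenthesis): the form ends in the consonant /g/, so [a] is inserted word-finally. /voebuidoreg/ → voebuidorega.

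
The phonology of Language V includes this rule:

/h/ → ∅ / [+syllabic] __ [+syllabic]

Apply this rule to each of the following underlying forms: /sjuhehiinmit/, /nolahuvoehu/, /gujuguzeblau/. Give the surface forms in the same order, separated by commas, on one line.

sjueiinmit, nolauvoeu, gujuguzeblau

/sjuhehiinmit/: /h/ occurs between vowels /u/ and /e/, so it deletes. /h/ occurs between vowels /e/ and /i/, so it deletes. → [sjueiinmit].
/nolahuvoehu/: /h/ occurs between vowels /a/ and /u/, so it deletes. /h/ occurs between vowels /e/ and /u/, so it deletes. → [nolauvoeu].
/gujuguzeblau/: the rule's environment is not met; surfaces unchanged as [gujuguzeblau].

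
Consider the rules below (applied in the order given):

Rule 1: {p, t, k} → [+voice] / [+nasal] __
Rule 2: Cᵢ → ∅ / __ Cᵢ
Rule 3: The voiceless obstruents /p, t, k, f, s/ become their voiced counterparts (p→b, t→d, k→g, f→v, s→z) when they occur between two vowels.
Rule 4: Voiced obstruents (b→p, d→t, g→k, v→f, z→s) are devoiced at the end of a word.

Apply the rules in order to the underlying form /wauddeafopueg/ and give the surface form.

Rule 1 (post-nasal voicing): no segment meets the environment; /wauddeafopueg/ is unchanged.
Rule 2 (degemination): /dd/ is a geminate; the first /d/ deletes. /wauddeafopueg/ → waudeafopueg.
Rule 3 (intervocalic voicing): /f/ is a voiceless obstruent between vowels /a/ and /o/, so it voices to [v]. /p/ is a voiceless obstruent between vowels /o/ and /u/, so it voices to [b]. /waudeafopueg/ → waudeavobueg.
Rule 4 (final devoicing): /g/ is a voiced obstruent in word-final position, so it devoices to [k]. /waudeavobueg/ → waudeavobuek.

waudeavobuek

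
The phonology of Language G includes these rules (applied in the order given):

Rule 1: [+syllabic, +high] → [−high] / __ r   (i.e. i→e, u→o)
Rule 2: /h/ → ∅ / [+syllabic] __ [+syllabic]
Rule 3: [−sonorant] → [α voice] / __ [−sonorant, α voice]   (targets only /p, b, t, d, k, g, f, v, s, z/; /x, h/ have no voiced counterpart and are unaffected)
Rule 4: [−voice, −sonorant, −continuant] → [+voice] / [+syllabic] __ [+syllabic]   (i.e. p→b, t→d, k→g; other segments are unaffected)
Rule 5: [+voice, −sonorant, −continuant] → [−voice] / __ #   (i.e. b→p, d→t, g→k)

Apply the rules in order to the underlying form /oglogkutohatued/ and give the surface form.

oglokkudoaduet

Rule 1 (pre-rhotic lowering): no segment meets the environment; /oglogkutohatued/ is unchanged.
Rule 2 (intervocalic h-deletion): /h/ occurs between vowels /o/ and /a/, so it deletes. /oglogkutohatued/ → oglogkutoatued.
Rule 3 (regressive voicing assimilation): /g/ precedes the voiceless obstruent /k/, so it devoices to [k] by assimilation. /oglogkutoatued/ → oglokkutoatued.
Rule 4 (intervocalic voicing): /t/ is a voiceless stop between vowels /u/ and /o/, so it voices to [d]. /t/ is a voiceless stop between vowels /a/ and /u/, so it voices to [d]. /oglokkutoatued/ → oglokkudoadued.
Rule 5 (final devoicing): /d/ is a voiced stop in word-final position, so it devoices to [t]. /oglokkudoadued/ → oglokkudoaduet.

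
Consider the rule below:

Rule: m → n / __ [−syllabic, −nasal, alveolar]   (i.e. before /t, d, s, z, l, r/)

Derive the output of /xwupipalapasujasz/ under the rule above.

xwupipalapasujasz

No segment of /xwupipalapasujasz/ meets the structural description of the rule, so the form surfaces unchanged.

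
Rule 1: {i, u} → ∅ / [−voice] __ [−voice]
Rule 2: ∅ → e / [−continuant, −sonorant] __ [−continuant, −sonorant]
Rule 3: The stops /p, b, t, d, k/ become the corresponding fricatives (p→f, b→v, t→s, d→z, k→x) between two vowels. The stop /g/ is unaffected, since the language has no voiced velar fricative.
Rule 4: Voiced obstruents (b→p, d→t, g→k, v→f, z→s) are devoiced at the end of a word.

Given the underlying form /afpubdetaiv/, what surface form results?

Rule 1 (high vowel syncope): no segment meets the environment; /afpubdetaiv/ is unchanged.
Rule 2 (stop-cluster e-epenthesis): /b/ and /d/ form a stop–stop cluster, so [e] is inserted between them. /afpubdetaiv/ → afpubedetaiv.
Rule 3 (intervocalic spirantization): /b/ is a stop between vowels /u/ and /e/, so it spirantizes to the fricative [v]. /d/ is a stop between vowels /e/ and /e/, so it spirantizes to the fricative [z]. /t/ is a stop between vowels /e/ and /a/, so it spirantizes to the fricative [s]. /afpubedetaiv/ → afpuvezesaiv.
Rule 4 (final devoicing): /v/ is a voiced obstruent in word-final position, so it devoices to [f]. /afpuvezesaiv/ → afpuvezesaif.

afpuvezesaif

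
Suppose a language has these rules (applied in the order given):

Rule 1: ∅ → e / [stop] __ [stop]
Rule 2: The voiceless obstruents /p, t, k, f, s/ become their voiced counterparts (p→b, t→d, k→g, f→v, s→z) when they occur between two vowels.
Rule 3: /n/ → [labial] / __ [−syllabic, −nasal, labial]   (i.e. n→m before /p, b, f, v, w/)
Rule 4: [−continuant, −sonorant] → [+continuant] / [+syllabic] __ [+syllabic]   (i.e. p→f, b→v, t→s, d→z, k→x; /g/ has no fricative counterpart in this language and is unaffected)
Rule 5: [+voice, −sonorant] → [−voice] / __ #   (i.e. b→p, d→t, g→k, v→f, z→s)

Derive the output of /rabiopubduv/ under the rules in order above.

Rule 1 (stop-cluster e-epenthesis): /b/ and /d/ form a stop–stop cluster, so [e] is inserted between them. /rabiopubduv/ → rabiopubeduv.
Rule 2 (intervocalic voicing): /p/ is a voiceless obstruent between vowels /o/ and /u/, so it voices to [b]. /rabiopubeduv/ → rabiobubeduv.
Rule 3 (nasal place assimilation): no segment meets the environment; /rabiobubeduv/ is unchanged.
Rule 4 (intervocalic spirantization): /b/ is a stop between vowels /a/ and /i/, so it spirantizes to the fricative [v]. /b/ is a stop between vowels /o/ and /u/, so it spirantizes to the fricative [v]. /b/ is a stop between vowels /u/ and /e/, so it spirantizes to the fricative [v]. /d/ is a stop between vowels /e/ and /u/, so it spirantizes to the fricative [z]. /rabiobubeduv/ → raviovuvezuv.
Rule 5 (final devoicing): /v/ is a voiced obstruent in word-final position, so it devoices to [f]. /raviovuvezuv/ → raviovuvezuf.

raviovuvezuf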